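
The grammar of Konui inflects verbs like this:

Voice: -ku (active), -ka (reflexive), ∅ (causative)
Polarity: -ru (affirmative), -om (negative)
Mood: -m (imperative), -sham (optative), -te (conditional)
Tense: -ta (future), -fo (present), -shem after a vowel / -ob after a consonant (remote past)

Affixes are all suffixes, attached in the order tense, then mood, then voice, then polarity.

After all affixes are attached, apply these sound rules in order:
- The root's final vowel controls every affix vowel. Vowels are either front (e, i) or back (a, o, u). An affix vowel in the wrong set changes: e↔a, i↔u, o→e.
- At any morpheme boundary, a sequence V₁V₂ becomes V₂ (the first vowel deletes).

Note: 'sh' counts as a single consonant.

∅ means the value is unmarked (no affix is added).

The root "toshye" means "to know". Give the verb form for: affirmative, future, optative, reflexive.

Attach tense future -ta → toshyeta.
Attach mood optative -sham → toshyetasham.
Attach voice reflexive -ka → toshyetashamka.
Attach polarity affirmative -ru → toshyetashamkaru.
Apply vowel harmony: toshyetashamkaru → toshyeteshemkeri.
Vowel deletion: no change.

toshyeteshemkeri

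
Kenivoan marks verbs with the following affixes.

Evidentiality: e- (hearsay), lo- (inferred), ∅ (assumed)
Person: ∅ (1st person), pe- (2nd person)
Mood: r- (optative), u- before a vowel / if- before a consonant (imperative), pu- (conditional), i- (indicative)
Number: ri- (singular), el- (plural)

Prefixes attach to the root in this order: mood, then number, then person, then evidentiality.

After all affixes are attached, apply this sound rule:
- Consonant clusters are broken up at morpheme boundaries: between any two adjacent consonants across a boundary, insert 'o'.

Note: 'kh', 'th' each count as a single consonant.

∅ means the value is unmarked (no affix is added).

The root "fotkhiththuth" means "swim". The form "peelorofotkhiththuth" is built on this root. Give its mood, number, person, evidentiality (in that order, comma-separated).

optative, plural, 2nd person, assumed

Segment: pe-el-r-fotkhiththuth.
mood: r- → optative.
number: el- → plural.
person: pe- → 2nd person.
evidentiality: ∅ → assumed.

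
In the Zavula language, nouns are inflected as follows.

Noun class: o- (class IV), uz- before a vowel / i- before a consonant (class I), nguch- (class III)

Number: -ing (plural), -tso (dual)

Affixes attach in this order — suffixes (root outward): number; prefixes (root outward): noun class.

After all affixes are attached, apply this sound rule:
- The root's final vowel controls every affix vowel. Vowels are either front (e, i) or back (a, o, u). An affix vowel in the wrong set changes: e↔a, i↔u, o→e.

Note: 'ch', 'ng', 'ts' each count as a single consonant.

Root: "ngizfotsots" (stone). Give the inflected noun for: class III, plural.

nguchngizfotsotsung

Attach noun class class III nguch- → nguchngizfotsots.
Attach number plural -ing → nguchngizfotsotsing.
Apply vowel harmony: nguchngizfotsotsing → nguchngizfotsotsung.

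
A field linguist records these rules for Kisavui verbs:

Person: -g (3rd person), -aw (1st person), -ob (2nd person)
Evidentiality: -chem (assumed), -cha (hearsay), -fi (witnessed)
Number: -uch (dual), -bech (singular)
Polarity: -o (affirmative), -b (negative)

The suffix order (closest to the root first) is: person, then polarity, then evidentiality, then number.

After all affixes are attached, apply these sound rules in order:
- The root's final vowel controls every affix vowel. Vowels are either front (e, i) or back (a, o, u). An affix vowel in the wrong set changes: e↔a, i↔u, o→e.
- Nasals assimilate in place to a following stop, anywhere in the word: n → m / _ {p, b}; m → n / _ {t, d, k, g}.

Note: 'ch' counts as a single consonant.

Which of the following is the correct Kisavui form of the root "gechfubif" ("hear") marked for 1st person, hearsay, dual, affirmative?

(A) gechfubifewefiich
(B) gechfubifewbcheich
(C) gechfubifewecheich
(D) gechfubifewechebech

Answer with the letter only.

Attach person 1st person -aw → gechfubifaw.
Attach polarity affirmative -o → gechfubifawo.
Attach evidentiality hearsay -cha → gechfubifawocha.
Attach number dual -uch → gechfubifawochauch.
Apply vowel harmony: gechfubifawochauch → gechfubifewecheich.
Nasal assimilation: no change.
So the correct form is gechfubifewecheich, option (C).
(A) gechfubifewefiich is wrong: it uses witnessed instead of hearsay for evidentiality.
(B) gechfubifewbcheich is wrong: it uses negative instead of affirmative for polarity.
(D) gechfubifewechebech is wrong: it uses singular instead of dual for number.

C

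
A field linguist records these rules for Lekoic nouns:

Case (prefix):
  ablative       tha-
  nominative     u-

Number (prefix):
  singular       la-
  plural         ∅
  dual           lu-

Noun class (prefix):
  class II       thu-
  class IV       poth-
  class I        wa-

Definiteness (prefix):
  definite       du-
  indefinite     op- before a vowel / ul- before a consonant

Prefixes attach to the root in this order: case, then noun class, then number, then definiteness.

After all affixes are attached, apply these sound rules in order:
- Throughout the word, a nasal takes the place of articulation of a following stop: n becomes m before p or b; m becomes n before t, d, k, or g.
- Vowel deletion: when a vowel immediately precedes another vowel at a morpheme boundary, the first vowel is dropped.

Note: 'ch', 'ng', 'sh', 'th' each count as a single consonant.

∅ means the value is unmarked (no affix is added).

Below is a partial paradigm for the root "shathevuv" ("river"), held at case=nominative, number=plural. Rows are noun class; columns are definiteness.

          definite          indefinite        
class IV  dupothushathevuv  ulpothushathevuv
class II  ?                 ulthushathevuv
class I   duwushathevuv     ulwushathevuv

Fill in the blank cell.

duthushathevuv

Attach case nominative u- → ushathevuv.
Attach noun class class II thu- → thuushathevuv.
number = plural: zero marking, form stays thuushathevuv.
Attach definiteness definite du- → duthuushathevuv.
Nasal assimilation: no change.
Apply vowel deletion: duthuushathevuv → duthushathevuv.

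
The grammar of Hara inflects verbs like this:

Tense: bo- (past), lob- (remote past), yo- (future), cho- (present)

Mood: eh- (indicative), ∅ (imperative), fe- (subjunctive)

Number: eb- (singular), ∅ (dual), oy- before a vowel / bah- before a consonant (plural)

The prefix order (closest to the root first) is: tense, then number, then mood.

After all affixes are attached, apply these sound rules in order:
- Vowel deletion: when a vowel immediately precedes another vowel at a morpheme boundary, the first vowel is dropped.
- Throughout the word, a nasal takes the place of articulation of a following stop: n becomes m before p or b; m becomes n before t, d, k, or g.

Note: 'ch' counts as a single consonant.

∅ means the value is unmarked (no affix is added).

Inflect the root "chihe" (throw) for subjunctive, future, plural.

febahyochihe

Attach tense future yo- → yochihe.
Attach number plural bah- (before consonant 'y') → bahyochihe.
Attach mood subjunctive fe- → febahyochihe.
Vowel deletion: no change.
Nasal assimilation: no change.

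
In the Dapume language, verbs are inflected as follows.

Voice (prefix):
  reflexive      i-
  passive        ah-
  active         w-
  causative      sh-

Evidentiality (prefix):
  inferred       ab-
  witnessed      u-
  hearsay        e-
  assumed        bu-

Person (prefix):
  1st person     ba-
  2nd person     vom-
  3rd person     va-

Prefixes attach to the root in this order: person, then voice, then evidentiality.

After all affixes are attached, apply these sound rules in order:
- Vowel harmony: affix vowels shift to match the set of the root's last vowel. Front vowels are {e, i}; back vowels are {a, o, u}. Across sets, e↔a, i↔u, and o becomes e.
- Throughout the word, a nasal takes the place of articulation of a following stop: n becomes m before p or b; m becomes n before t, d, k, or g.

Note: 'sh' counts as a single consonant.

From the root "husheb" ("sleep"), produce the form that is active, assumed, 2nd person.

Attach person 2nd person vom- → vomhusheb.
Attach voice active w- → wvomhusheb.
Attach evidentiality assumed bu- → buwvomhusheb.
Apply vowel harmony: buwvomhusheb → biwvemhusheb.
Nasal assimilation: no change.

biwvemhusheb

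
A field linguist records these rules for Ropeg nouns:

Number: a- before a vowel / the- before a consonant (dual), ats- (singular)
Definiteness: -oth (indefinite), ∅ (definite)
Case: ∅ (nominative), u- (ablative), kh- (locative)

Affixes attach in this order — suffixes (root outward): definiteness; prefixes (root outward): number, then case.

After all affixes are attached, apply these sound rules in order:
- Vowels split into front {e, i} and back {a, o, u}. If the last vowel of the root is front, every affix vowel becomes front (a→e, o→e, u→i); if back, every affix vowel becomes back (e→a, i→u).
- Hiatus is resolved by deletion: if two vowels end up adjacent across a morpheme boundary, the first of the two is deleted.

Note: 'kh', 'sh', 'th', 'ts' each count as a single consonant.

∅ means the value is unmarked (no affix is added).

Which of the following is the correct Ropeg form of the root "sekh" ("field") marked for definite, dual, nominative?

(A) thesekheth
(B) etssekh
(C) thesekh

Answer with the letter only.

C

Attach number dual the- (before consonant 's') → thesekh.
definiteness = definite: zero marking, form stays thesekh.
case = nominative: zero marking, form stays thesekh.
Vowel harmony: no change.
Vowel deletion: no change.
So the correct form is thesekh, option (C).
(A) thesekheth is wrong: it uses indefinite instead of definite for definiteness.
(B) etssekh is wrong: it uses singular instead of dual for number.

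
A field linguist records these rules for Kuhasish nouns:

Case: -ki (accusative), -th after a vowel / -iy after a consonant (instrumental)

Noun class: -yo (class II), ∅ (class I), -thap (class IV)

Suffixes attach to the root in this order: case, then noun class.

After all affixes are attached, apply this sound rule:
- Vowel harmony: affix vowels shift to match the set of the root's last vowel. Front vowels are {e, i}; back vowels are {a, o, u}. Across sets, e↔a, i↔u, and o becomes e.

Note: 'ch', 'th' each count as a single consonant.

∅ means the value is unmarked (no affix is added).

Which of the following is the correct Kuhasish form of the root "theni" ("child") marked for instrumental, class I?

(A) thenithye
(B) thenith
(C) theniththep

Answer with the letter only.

Attach case instrumental -th (after vowel 'i') → thenith.
noun class = class I: zero marking, form stays thenith.
Vowel harmony: no change.
So the correct form is thenith, option (B).
(C) theniththep is wrong: it uses class IV instead of class I for noun class.
(A) thenithye is wrong: it uses class II instead of class I for noun class.

B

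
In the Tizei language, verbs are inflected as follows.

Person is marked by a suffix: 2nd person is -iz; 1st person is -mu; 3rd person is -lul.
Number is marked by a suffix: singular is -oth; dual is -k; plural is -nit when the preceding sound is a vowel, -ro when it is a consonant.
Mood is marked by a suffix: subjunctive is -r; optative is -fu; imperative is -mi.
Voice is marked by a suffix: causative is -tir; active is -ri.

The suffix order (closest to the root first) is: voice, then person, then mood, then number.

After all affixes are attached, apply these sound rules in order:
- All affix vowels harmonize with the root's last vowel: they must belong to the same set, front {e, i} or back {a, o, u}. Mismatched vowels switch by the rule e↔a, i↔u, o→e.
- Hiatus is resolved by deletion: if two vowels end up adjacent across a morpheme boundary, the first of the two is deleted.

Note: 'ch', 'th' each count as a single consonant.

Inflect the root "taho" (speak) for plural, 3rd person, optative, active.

Attach voice active -ri → tahori.
Attach person 3rd person -lul → tahorilul.
Attach mood optative -fu → tahorilulfu.
Attach number plural -nit (after vowel 'u') → tahorilulfunit.
Apply vowel harmony: tahorilulfunit → tahorululfunut.
Vowel deletion: no change.

tahorululfunut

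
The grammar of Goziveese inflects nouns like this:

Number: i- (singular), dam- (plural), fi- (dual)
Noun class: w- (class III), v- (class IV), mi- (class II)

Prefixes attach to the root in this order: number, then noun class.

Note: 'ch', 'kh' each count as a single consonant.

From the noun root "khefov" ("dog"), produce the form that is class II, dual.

mifikhefov

Attach number dual fi- → fikhefov.
Attach noun class class II mi- → mifikhefov.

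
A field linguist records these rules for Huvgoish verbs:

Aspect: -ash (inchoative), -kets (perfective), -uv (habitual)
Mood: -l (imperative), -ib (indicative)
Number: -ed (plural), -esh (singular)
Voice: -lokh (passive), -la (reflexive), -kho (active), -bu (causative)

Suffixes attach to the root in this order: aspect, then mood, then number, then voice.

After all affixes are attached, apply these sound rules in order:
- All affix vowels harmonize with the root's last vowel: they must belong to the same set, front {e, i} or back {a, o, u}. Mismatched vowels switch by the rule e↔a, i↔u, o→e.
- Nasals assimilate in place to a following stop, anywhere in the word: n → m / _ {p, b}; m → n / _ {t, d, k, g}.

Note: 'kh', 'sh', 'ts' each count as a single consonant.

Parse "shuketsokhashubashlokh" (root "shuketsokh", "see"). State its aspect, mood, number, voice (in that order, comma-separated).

Segment: shuketsokh-ash-ib-esh-lokh.
aspect: -ash → inchoative.
mood: -ib → indicative.
number: -esh → singular.
voice: -lokh → passive.

inchoative, indicative, singular, passive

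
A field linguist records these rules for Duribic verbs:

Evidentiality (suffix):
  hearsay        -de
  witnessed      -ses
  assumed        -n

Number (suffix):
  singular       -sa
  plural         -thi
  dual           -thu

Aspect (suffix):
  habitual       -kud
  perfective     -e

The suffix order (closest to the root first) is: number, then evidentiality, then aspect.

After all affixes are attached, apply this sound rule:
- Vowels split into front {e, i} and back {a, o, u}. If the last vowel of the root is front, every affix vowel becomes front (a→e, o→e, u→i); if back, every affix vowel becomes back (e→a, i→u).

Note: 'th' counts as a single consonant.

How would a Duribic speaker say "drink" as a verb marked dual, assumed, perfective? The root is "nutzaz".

nutzazthuna

Attach number dual -thu → nutzazthu.
Attach evidentiality assumed -n → nutzazthun.
Attach aspect perfective -e → nutzazthune.
Apply vowel harmony: nutzazthune → nutzazthuna.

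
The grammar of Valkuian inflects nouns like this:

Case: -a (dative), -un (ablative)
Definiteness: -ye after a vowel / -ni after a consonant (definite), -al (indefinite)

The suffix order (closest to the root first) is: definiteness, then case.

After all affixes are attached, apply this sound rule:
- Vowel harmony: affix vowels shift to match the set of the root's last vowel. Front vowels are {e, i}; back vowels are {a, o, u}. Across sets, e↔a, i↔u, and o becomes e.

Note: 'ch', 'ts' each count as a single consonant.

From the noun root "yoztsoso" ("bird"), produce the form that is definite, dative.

yoztsosoyaa

Attach definiteness definite -ye (after vowel 'o') → yoztsosoye.
Attach case dative -a → yoztsosoyea.
Apply vowel harmony: yoztsosoyea → yoztsosoyaa.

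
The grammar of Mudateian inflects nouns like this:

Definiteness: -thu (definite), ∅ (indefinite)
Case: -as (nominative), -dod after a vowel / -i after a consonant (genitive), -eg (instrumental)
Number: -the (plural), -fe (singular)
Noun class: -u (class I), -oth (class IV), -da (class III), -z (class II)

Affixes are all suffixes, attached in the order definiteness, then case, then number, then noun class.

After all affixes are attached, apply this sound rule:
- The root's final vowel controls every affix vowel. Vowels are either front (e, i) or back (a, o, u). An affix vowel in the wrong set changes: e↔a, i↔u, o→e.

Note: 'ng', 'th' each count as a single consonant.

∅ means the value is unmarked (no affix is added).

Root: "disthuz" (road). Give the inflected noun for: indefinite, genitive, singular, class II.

definiteness = indefinite: zero marking, form stays disthuz.
Attach case genitive -i (after consonant 'z') → disthuzi.
Attach number singular -fe → disthuzife.
Attach noun class class II -z → disthuzifez.
Apply vowel harmony: disthuzifez → disthuzufaz.

disthuzufaz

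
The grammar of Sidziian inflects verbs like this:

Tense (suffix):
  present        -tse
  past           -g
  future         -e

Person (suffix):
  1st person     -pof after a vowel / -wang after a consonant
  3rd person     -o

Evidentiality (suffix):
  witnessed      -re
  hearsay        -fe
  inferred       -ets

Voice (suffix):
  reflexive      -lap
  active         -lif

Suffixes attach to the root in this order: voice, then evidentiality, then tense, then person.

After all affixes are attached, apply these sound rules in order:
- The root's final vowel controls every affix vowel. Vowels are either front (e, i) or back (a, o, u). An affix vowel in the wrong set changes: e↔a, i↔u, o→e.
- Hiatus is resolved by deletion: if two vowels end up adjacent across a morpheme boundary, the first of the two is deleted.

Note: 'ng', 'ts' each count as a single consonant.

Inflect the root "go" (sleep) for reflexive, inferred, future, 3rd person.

Attach voice reflexive -lap → golap.
Attach evidentiality inferred -ets → golapets.
Attach tense future -e → golapetse.
Attach person 3rd person -o → golapetseo.
Apply vowel harmony: golapetseo → golapatsao.
Apply vowel deletion: golapatsao → golapatso.

golapatso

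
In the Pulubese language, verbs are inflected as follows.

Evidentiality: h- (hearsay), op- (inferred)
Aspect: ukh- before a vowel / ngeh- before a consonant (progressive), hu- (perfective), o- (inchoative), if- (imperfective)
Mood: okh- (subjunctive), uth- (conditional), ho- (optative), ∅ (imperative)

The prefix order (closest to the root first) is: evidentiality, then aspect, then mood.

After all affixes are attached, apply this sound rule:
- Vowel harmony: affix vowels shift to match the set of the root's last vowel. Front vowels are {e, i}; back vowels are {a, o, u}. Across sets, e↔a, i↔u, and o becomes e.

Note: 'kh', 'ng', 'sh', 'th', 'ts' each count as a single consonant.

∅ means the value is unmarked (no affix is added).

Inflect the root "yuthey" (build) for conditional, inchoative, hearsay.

Attach evidentiality hearsay h- → hyuthey.
Attach aspect inchoative o- → ohyuthey.
Attach mood conditional uth- → uthohyuthey.
Apply vowel harmony: uthohyuthey → ithehyuthey.

ithehyuthey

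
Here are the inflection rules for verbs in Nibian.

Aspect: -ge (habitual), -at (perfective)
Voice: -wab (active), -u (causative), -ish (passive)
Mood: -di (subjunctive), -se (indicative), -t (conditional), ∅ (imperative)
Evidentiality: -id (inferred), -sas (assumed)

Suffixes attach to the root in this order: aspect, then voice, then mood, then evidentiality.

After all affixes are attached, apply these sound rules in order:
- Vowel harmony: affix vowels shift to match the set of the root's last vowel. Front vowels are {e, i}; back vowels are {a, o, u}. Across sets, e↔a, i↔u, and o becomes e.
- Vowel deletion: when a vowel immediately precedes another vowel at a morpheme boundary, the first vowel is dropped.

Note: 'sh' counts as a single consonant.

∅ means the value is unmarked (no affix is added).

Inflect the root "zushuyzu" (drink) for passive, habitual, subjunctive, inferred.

Attach aspect habitual -ge → zushuyzuge.
Attach voice passive -ish → zushuyzugeish.
Attach mood subjunctive -di → zushuyzugeishdi.
Attach evidentiality inferred -id → zushuyzugeishdiid.
Apply vowel harmony: zushuyzugeishdiid → zushuyzugaushduud.
Apply vowel deletion: zushuyzugaushduud → zushuyzugushdud.

zushuyzugushdud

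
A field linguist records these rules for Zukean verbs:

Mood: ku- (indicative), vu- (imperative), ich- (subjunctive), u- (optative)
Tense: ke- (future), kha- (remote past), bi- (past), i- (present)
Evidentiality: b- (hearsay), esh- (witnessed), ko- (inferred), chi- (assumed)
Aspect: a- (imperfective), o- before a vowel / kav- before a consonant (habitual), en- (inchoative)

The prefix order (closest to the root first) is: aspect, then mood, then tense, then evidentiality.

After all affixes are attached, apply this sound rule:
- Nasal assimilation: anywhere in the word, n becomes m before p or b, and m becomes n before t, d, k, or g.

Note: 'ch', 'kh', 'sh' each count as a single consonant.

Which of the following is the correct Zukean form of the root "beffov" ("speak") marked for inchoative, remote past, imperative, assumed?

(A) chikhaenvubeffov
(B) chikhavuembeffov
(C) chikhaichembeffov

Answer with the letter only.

Attach aspect inchoative en- → enbeffov.
Attach mood imperative vu- → vuenbeffov.
Attach tense remote past kha- → khavuenbeffov.
Attach evidentiality assumed chi- → chikhavuenbeffov.
Apply nasal assimilation: chikhavuenbeffov → chikhavuembeffov.
So the correct form is chikhavuembeffov, option (B).
(C) chikhaichembeffov is wrong: it uses subjunctive instead of imperative for mood.
(A) chikhaenvubeffov is wrong: it has the affixes in the wrong order.

B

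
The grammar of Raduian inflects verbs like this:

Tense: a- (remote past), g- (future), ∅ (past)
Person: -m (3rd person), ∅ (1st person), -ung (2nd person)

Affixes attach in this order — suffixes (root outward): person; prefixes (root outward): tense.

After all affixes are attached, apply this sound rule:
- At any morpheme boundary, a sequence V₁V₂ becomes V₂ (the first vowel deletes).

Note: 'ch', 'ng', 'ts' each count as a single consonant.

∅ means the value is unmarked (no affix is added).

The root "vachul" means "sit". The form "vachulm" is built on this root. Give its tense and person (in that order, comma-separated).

Segment: vachul-m.
tense: ∅ → past.
person: -m → 3rd person.

past, 3rd person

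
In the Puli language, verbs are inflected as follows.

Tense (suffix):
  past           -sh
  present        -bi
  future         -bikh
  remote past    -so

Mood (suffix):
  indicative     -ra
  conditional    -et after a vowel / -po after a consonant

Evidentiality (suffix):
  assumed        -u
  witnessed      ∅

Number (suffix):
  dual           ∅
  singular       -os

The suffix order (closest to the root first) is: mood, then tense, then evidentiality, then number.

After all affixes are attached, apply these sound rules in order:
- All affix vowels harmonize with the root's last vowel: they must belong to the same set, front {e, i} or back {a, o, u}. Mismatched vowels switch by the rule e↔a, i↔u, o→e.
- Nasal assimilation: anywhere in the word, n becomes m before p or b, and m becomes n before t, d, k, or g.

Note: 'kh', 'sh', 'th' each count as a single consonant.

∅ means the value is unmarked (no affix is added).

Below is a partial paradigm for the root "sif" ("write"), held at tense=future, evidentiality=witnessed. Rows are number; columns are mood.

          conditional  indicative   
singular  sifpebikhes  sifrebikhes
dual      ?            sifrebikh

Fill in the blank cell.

Attach mood conditional -po (after consonant 'f') → sifpo.
Attach tense future -bikh → sifpobikh.
evidentiality = witnessed: zero marking, form stays sifpobikh.
number = dual: zero marking, form stays sifpobikh.
Apply vowel harmony: sifpobikh → sifpebikh.
Nasal assimilation: no change.

sifpebikh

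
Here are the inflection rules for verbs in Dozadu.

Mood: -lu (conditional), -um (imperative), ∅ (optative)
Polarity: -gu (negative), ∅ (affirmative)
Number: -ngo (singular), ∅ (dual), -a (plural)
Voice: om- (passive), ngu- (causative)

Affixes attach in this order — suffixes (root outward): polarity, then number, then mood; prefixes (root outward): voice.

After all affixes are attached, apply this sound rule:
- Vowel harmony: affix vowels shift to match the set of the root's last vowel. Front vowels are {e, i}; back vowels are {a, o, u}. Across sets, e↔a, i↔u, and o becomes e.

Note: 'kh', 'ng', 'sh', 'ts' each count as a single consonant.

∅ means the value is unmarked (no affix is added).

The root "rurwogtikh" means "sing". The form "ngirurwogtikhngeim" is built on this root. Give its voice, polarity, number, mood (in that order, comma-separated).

causative, affirmative, singular, imperative

Segment: ngu-rurwogtikh-ngo-um.
voice: ngu- → causative.
polarity: ∅ → affirmative.
number: -ngo → singular.
mood: -um → imperative.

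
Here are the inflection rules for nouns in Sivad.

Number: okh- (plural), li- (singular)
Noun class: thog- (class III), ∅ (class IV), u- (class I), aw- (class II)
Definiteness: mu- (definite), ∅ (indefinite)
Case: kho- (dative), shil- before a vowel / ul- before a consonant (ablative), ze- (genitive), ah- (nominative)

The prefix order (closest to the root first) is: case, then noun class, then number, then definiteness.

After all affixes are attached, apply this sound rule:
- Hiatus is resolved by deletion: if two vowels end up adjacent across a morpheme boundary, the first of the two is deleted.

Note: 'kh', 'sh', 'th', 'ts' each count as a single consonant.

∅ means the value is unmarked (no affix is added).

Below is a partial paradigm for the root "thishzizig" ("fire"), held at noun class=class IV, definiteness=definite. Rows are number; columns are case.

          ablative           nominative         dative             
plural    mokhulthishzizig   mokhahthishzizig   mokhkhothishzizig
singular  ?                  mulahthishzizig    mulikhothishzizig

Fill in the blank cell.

mululthishzizig

Attach case ablative ul- (before consonant 'th') → ulthishzizig.
noun class = class IV: zero marking, form stays ulthishzizig.
Attach number singular li- → liulthishzizig.
Attach definiteness definite mu- → muliulthishzizig.
Apply vowel deletion: muliulthishzizig → mululthishzizig.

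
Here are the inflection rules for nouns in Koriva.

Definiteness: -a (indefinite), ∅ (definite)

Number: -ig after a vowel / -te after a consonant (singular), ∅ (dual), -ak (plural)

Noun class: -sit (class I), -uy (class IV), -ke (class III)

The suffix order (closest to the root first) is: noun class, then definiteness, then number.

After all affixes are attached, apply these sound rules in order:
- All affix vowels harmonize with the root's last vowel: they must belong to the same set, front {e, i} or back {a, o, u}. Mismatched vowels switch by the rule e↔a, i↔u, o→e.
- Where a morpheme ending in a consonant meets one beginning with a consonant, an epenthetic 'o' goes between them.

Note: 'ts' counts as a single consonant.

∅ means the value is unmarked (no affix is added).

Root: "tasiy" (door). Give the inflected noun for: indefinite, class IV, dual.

Attach noun class class IV -uy → tasiyuy.
Attach definiteness indefinite -a → tasiyuya.
number = dual: zero marking, form stays tasiyuya.
Apply vowel harmony: tasiyuya → tasiyiye.
Epenthesis: no change.

tasiyiye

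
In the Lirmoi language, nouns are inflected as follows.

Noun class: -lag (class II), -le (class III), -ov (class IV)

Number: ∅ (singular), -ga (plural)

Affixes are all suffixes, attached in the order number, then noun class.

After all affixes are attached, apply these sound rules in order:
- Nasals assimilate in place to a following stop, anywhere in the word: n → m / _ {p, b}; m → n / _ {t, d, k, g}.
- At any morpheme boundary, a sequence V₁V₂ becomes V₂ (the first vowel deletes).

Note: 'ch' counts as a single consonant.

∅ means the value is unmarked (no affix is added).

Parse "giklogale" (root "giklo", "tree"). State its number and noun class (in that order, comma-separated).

plural, class III

Segment: giklo-ga-le.
number: -ga → plural.
noun class: -le → class III.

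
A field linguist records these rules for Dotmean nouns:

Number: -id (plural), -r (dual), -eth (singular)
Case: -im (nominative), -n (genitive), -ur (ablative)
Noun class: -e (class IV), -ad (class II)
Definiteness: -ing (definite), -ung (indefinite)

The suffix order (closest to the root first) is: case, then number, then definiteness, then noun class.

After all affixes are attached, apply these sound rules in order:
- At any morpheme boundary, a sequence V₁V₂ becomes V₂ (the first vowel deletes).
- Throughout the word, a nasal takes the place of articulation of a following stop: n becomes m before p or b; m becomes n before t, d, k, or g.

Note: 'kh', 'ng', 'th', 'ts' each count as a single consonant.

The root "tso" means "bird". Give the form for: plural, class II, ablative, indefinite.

Attach case ablative -ur → tsour.
Attach number plural -id → tsourid.
Attach definiteness indefinite -ung → tsouridung.
Attach noun class class II -ad → tsouridungad.
Apply vowel deletion: tsouridungad → tsuridungad.
Nasal assimilation: no change.

tsuridungad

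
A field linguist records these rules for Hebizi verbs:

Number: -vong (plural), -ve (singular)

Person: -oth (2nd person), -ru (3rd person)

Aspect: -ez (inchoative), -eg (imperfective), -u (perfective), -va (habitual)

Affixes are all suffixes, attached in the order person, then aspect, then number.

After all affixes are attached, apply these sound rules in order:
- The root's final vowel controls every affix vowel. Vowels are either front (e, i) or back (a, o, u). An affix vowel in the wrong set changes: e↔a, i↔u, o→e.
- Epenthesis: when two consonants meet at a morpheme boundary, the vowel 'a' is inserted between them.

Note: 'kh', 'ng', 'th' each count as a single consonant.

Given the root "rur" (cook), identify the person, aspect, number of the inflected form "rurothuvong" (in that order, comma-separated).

2nd person, perfective, plural

Segment: rur-oth-u-vong.
person: -oth → 2nd person.
aspect: -u → perfective.
number: -vong → plural.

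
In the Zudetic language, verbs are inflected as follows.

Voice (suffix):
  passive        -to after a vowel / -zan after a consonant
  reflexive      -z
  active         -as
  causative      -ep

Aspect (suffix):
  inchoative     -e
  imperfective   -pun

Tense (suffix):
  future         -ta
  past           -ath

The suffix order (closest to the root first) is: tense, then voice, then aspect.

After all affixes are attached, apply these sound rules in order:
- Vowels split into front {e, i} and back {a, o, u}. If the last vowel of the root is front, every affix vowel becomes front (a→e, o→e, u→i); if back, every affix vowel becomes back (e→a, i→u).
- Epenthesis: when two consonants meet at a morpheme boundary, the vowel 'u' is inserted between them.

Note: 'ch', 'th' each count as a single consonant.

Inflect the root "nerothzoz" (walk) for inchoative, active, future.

nerothzozutaasa

Attach tense future -ta → nerothzozta.
Attach voice active -as → nerothzoztaas.
Attach aspect inchoative -e → nerothzoztaase.
Apply vowel harmony: nerothzoztaase → nerothzoztaasa.
Apply epenthesis: nerothzoztaasa → nerothzozutaasa.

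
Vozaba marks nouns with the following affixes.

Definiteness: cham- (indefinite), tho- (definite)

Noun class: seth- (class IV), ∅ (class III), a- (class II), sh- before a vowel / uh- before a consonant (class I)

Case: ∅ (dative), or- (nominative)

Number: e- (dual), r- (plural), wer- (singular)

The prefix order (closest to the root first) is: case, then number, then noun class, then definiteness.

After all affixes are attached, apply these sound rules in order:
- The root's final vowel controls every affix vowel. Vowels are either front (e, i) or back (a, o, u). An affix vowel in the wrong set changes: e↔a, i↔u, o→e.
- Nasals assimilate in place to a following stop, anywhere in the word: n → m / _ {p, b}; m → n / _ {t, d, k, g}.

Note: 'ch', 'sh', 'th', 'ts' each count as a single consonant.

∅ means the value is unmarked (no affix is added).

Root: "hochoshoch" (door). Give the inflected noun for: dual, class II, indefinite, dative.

chamaahochoshoch

case = dative: zero marking, form stays hochoshoch.
Attach number dual e- → ehochoshoch.
Attach noun class class II a- → aehochoshoch.
Attach definiteness indefinite cham- → chamaehochoshoch.
Apply vowel harmony: chamaehochoshoch → chamaahochoshoch.
Nasal assimilation: no change.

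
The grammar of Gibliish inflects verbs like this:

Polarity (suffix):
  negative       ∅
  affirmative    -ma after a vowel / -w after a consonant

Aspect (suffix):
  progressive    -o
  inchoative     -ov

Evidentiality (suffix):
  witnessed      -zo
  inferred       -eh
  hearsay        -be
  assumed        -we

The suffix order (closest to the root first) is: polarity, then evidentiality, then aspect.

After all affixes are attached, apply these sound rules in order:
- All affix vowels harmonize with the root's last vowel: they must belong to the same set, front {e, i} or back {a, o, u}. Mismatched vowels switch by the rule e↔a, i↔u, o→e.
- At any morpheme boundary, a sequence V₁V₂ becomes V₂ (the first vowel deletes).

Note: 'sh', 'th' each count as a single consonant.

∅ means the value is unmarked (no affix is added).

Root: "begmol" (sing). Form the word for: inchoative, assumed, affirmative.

begmolwwov

Attach polarity affirmative -w (after consonant 'l') → begmolw.
Attach evidentiality assumed -we → begmolwwe.
Attach aspect inchoative -ov → begmolwweov.
Apply vowel harmony: begmolwweov → begmolwwaov.
Apply vowel deletion: begmolwwaov → begmolwwov.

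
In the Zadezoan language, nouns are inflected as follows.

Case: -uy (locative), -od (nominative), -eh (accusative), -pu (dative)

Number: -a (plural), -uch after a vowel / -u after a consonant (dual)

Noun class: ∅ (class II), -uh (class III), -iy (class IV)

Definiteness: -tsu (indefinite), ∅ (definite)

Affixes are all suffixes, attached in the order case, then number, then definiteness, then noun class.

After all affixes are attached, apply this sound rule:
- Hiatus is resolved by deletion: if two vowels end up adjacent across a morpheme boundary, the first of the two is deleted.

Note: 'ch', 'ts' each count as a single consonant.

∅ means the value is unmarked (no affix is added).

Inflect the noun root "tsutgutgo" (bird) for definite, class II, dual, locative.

Attach case locative -uy → tsutgutgouy.
Attach number dual -u (after consonant 'y') → tsutgutgouyu.
definiteness = definite: zero marking, form stays tsutgutgouyu.
noun class = class II: zero marking, form stays tsutgutgouyu.
Apply vowel deletion: tsutgutgouyu → tsutgutguyu.

tsutgutguyu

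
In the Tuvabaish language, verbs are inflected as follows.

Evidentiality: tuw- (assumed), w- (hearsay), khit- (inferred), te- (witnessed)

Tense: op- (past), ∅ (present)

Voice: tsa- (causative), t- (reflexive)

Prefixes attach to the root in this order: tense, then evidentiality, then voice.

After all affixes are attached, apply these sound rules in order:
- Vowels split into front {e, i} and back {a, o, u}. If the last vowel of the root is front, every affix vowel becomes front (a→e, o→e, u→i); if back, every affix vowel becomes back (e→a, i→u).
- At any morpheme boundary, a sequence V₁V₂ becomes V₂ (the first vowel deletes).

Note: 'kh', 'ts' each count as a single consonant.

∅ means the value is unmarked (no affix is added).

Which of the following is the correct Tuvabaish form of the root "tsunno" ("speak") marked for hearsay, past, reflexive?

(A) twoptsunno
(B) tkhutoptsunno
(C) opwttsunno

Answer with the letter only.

A

Attach tense past op- → optsunno.
Attach evidentiality hearsay w- → woptsunno.
Attach voice reflexive t- → twoptsunno.
Vowel harmony: no change.
Vowel deletion: no change.
So the correct form is twoptsunno, option (A).
(B) tkhutoptsunno is wrong: it uses inferred instead of hearsay for evidentiality.
(C) opwttsunno is wrong: it has the affixes in the wrong order.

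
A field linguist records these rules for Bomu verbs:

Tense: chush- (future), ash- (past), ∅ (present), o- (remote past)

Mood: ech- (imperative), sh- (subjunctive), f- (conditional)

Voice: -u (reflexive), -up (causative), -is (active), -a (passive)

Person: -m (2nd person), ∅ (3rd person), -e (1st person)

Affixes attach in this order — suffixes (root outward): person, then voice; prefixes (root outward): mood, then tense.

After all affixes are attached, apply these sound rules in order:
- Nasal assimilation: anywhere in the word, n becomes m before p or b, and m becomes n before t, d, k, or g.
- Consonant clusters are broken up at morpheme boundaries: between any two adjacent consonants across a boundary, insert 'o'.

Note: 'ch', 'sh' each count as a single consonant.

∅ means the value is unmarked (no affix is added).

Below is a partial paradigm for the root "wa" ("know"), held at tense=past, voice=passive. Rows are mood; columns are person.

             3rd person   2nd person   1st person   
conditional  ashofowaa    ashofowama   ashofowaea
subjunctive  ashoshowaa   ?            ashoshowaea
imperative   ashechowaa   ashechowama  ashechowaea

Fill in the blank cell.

Attach mood subjunctive sh- → shwa.
Attach person 2nd person -m → shwam.
Attach tense past ash- → ashshwam.
Attach voice passive -a → ashshwama.
Nasal assimilation: no change.
Apply epenthesis: ashshwama → ashoshowama.

ashoshowama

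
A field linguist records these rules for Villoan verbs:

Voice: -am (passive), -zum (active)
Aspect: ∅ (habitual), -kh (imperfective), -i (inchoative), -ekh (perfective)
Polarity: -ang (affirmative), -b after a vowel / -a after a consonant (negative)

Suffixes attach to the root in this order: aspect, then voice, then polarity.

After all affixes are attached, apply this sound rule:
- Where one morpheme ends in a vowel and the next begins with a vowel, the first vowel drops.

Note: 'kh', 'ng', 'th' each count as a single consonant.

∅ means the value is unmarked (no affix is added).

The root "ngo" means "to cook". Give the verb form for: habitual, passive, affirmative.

ngamang

aspect = habitual: zero marking, form stays ngo.
Attach voice passive -am → ngoam.
Attach polarity affirmative -ang → ngoamang.
Apply vowel deletion: ngoamang → ngamang.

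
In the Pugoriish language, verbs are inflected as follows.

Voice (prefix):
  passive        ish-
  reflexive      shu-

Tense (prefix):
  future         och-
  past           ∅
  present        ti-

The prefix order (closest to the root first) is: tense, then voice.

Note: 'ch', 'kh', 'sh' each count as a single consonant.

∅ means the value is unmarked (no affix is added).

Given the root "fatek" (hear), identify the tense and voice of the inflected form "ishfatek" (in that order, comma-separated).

past, passive

Segment: ish-fatek.
tense: ∅ → past.
voice: ish- → passive.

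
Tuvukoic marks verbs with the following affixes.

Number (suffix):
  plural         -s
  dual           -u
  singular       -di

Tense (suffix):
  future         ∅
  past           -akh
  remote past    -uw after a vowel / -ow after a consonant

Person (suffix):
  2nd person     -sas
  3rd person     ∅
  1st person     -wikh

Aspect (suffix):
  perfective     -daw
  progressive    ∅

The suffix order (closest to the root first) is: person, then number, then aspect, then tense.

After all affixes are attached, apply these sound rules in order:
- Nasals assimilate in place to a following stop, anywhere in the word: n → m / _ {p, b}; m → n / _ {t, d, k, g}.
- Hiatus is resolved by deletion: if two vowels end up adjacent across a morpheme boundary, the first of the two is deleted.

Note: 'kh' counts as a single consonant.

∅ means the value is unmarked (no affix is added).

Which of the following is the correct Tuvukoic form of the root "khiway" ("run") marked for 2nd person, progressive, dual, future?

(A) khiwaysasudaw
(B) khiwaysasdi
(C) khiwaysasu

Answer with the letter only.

Attach person 2nd person -sas → khiwaysas.
Attach number dual -u → khiwaysasu.
aspect = progressive: zero marking, form stays khiwaysasu.
tense = future: zero marking, form stays khiwaysasu.
Nasal assimilation: no change.
Vowel deletion: no change.
So the correct form is khiwaysasu, option (C).
(B) khiwaysasdi is wrong: it uses singular instead of dual for number.
(A) khiwaysasudaw is wrong: it uses perfective instead of progressive for aspect.

C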